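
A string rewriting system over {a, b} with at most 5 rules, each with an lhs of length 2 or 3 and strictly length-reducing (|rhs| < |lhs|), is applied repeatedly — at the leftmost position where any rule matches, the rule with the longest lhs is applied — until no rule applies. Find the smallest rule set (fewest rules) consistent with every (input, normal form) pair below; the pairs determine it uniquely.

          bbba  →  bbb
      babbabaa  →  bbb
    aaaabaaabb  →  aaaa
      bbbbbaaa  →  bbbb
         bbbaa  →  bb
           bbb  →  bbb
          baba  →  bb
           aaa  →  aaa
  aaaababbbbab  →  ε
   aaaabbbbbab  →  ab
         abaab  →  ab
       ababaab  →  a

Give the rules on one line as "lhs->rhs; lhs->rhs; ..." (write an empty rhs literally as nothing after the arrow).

  | bbba => bbb
  | babbabaa => bbbabaa => bbbbaa => bbb
  | aaaabaaabb => aaaaaabb => aaaaab => aaaa
  | bbbbbaaa => bbbba => bbbb

aab->a; abb->; ba->b; baa->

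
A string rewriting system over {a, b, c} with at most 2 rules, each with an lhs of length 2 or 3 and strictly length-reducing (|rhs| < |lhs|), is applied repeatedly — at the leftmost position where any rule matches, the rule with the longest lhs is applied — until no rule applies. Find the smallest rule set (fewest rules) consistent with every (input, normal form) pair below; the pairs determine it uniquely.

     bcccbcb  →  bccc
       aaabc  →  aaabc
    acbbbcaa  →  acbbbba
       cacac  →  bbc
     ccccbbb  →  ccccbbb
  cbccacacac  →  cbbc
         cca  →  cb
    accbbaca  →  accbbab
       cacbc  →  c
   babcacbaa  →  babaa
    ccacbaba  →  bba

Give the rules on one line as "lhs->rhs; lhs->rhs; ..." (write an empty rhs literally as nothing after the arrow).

bcb->; ca->b

  | bcccbcb => bccc
  | aaabc
  | acbbbcaa => acbbbba
  | cacac => bcac => bbc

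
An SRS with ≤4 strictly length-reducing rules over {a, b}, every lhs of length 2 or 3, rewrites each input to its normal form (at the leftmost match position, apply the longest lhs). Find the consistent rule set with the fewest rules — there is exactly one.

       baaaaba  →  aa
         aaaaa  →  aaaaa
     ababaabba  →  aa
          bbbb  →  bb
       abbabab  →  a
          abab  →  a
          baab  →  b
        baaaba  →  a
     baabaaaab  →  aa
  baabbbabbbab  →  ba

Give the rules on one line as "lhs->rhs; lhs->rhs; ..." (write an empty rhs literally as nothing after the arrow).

ab->a; aba->a; baa->; bbb->b

  | baaaaba => aaba => aa
  | aaaaa
  | ababaabba => abaabba => aabba => aaba => aa
  | bbbb => bb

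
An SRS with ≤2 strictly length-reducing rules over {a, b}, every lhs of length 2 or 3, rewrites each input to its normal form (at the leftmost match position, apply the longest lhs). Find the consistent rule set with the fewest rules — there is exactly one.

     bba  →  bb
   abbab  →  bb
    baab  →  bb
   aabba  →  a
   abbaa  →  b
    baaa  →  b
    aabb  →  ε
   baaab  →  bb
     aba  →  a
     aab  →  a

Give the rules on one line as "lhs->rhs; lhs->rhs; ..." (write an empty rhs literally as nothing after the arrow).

ab->; ba->b

  | bba => bb
  | abbab => bab => bb
  | baab => bab => bb
  | aabba => aba => a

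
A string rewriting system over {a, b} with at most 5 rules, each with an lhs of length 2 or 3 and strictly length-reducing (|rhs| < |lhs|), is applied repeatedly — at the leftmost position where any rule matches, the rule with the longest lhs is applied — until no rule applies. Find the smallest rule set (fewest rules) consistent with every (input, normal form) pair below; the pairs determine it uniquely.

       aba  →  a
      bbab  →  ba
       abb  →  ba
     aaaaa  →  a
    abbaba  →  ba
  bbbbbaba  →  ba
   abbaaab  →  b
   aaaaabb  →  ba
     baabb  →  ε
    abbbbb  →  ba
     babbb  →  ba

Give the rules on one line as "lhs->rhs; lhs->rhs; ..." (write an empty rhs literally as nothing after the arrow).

  | aba => a
  | bbab => abb => ba
  | abb => ba
  | aaaaa => aaaa => aaa => aa => a

aa->a; ab->; abb->ba; bba->ab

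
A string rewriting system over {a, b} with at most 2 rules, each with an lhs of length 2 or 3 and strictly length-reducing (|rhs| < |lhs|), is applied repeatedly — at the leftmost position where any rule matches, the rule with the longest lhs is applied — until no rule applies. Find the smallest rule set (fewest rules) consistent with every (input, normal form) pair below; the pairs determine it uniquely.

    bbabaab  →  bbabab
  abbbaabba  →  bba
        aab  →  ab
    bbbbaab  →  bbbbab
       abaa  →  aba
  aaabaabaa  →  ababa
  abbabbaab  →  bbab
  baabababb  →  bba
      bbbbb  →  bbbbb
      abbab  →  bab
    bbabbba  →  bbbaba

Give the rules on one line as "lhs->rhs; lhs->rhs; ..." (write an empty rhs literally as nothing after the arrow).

aa->a; abb->ba

  | bbabaab => bbabab
  | abbbaabba => babaabba => bababba => babbaa => bbaaa => bbaa => bba
  | aab => ab
  | bbbbaab => bbbbab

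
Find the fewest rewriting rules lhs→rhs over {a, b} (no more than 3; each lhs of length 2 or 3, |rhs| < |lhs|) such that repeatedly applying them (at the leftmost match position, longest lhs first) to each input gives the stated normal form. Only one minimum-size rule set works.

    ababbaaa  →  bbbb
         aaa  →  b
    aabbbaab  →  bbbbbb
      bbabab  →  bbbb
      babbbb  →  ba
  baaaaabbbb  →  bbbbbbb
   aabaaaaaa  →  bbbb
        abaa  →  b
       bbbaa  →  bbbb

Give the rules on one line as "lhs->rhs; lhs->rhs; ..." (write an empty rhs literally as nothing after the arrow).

aa->b; aaa->b; ab->a

  | ababbaaa => aabbaaa => bbbaaa => bbbb
  | aaa => b
  | aabbbaab => bbbbaab => bbbbbb
  | bbabab => bbaab => bbbb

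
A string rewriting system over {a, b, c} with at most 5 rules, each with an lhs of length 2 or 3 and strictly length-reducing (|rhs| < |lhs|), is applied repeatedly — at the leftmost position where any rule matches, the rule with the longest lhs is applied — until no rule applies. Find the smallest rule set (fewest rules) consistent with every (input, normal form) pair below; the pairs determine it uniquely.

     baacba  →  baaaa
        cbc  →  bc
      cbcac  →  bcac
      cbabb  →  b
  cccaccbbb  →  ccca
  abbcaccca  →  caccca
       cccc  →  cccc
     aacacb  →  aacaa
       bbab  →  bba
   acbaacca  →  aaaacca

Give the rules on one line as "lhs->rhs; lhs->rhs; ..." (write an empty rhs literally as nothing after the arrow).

  | baacba => baaaa
  | cbc => bc
  | cbcac => bcac
  | cbabb => babb => b

ab->a; abb->; acb->aa; cb->b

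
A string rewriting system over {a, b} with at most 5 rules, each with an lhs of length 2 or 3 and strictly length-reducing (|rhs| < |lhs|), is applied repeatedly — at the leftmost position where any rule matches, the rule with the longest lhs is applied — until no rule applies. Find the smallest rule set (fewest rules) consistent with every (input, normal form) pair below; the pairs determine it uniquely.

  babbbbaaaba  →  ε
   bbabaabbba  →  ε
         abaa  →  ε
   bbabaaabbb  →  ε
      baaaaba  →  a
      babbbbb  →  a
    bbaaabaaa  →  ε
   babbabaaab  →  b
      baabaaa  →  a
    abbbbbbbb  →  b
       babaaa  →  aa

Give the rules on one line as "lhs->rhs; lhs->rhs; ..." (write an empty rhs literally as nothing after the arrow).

ab->; aba->b; ba->; bb->a

  | babbbbaaaba => bbbbaaaba => abbaaaba => baaaba => aaba => ab => ε
  | bbabaabbba => aabaabbba => ababbba => bbbba => abba => ba => ε
  | abaa => ba => ε
  | bbabaaabbb => aabaaabbb => abaabbb => babbb => bbb => ab => ε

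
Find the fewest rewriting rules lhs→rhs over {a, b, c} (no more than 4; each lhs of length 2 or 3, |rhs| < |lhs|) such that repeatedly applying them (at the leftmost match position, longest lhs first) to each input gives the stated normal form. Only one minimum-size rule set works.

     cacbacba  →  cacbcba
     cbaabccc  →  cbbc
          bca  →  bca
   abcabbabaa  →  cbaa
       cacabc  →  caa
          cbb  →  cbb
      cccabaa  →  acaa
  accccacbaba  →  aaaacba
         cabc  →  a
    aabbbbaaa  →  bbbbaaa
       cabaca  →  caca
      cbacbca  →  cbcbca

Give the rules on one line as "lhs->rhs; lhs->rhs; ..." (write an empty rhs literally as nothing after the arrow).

aab->b; ab->; bac->bc; cc->a

  | cacbacba => cacbcba
  | cbaabccc => cbbccc => cbbac => cbbc
  | bca
  | abcabbabaa => cabbabaa => cbabaa => cbaa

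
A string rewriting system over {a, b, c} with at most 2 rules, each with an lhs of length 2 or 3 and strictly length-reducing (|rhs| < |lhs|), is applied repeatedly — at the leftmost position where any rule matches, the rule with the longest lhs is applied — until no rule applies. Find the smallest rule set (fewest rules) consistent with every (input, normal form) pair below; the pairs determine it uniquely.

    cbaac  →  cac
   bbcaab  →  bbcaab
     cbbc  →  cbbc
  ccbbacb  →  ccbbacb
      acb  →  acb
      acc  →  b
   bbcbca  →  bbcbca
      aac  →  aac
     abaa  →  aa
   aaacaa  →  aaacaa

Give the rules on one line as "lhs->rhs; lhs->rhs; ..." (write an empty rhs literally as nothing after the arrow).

  | cbaac => cac
  | bbcaab
  | cbbc
  | ccbbacb

acc->b; baa->a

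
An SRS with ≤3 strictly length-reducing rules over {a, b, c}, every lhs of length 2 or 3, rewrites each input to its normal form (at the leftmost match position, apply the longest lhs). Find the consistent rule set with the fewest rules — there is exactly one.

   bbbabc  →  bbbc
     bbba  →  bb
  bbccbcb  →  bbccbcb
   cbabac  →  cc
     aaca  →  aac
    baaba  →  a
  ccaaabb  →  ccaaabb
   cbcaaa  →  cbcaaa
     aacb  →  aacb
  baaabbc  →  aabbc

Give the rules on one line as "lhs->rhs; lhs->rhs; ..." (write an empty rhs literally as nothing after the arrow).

  | bbbabc => bbbc
  | bbba => bb
  | bbccbcb
  | cbabac => cbac => cc

aca->ac; ba->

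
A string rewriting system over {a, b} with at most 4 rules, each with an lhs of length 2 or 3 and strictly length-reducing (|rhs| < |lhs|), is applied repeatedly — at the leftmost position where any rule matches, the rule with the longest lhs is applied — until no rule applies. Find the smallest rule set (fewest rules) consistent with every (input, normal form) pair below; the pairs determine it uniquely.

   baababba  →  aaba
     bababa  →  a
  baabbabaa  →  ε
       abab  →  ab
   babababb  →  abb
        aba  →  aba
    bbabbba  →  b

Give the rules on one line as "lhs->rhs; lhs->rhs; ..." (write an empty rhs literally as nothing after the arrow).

aaa->ab; baa->; bab->aa; bba->

  | baababba => babba => aaba
  | bababa => aaaba => abba => a
  | baabbabaa => bbabaa => baa => ε
  | abab => aaa => ab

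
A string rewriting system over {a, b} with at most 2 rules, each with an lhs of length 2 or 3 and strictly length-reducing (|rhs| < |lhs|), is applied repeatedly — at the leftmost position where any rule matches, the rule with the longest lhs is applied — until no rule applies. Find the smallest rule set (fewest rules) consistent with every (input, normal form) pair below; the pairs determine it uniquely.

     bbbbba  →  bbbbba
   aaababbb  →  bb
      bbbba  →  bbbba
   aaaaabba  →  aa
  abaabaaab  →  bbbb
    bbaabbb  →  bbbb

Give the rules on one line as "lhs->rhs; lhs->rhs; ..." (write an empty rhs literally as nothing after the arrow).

  | bbbbba
  | aaababbb => aabbb => bb
  | bbbba
  | aaaaabba => aaaba => aa

aab->; aba->bb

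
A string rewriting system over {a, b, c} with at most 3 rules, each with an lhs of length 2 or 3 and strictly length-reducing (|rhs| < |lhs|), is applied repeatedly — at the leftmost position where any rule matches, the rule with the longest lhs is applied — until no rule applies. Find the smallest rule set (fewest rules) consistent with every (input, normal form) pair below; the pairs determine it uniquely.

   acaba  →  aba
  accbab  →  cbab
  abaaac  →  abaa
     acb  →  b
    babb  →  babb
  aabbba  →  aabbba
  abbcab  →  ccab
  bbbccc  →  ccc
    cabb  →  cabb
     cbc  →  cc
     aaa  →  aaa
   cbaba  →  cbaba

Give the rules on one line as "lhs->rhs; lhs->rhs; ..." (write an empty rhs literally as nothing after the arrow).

abc->cc; ac->; bc->c

  | acaba => aba
  | accbab => cbab
  | abaaac => abaa
  | acb => b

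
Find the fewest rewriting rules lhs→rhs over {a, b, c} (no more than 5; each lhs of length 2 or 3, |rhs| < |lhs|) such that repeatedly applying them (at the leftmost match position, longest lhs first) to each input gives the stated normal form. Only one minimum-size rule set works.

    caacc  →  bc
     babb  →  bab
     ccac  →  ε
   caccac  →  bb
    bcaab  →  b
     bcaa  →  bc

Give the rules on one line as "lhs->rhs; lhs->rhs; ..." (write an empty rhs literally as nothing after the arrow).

  | caacc => cacc => bc
  | babb => bab
  | ccac => cb => ε
  | caccac => bcac => bb

abb->ab; ca->c; cac->b; cb->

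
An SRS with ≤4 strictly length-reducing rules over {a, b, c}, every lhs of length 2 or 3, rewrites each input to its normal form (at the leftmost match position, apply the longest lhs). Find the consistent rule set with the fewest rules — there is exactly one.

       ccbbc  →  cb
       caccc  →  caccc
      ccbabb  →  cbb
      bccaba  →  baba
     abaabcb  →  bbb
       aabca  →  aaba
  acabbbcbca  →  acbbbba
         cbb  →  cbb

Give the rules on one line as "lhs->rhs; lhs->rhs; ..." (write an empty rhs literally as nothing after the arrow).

abb->bb; bc->b; ccb->c

  | ccbbc => cbc => cb
  | caccc
  | ccbabb => cabb => cbb
  | bccaba => bcaba => baba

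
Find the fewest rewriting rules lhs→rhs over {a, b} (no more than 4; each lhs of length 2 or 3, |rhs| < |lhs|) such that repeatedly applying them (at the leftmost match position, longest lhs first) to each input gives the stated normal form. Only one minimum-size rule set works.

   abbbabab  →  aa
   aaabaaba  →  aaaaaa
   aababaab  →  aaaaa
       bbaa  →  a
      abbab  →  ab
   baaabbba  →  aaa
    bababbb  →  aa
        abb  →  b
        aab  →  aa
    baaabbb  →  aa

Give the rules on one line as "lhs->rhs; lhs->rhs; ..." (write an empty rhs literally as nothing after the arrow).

  | abbbabab => bbabab => babab => abab => aab => aa
  | aaabaaba => aaaaaba => aaaaaa
  | aababaab => aaabaab => aaaaab => aaaaa
  | bbaa => ba => a

aab->aa; abb->b; ba->a; baa->a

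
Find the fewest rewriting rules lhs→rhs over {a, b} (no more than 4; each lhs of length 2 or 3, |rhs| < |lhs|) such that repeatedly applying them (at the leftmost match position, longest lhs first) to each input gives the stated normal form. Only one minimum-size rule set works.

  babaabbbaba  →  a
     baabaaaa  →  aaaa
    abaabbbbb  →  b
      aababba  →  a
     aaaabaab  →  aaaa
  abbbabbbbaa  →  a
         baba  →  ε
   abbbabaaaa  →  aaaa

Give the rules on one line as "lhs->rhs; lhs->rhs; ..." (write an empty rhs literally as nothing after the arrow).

  | babaabbbaba => baabbbaba => abbbaba => bbaba => aba => a
  | baabaaaa => abaaaa => aaaa
  | abaabbbbb => aabbbbb => abbbb => bbb => b
  | aababba => aabba => aba => a

ab->; ba->; bb->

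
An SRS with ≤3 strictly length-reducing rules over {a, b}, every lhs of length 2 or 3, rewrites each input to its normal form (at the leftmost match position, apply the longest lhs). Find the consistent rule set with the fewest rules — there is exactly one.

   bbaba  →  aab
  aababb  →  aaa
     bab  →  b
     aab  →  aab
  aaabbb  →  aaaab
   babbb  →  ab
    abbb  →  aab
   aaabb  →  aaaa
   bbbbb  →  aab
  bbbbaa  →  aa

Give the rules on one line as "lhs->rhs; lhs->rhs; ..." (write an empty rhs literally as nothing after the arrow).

  | bbaba => abba => aab
  | aababb => aabb => aaa
  | bab => b
  | aab

ba->; bb->a; bba->ab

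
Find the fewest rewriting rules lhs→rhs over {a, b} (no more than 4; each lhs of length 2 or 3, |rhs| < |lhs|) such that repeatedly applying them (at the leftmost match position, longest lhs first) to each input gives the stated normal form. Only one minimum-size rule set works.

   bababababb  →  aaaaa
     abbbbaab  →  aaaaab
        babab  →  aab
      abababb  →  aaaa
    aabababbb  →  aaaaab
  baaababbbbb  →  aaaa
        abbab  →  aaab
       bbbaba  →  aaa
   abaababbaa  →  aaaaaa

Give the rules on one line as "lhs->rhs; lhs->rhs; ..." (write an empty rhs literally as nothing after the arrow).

ba->a; bab->ba; bb->a

  | bababababb => baabababb => aabababb => aabaabb => aaaabb => aaaaa
  | abbbbaab => aabbaab => aaaaab
  | babab => baab => aab
  | abababb => abaabb => aaabb => aaaa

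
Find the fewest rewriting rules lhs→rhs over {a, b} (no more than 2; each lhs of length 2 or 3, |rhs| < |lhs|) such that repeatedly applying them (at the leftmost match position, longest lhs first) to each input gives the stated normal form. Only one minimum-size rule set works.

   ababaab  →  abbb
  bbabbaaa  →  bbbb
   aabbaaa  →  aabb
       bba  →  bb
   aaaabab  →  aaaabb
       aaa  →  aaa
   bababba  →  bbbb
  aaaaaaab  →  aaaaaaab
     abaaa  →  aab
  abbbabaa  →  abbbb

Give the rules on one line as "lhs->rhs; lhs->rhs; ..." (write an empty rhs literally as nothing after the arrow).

  | ababaab => abbaab => ababb => abbb
  | bbabbaaa => bbbbaaa => bbbaba => bbbba => bbbb
  | aabbaaa => aababa => aabba => aabb
  | bba => bb

ba->b; baa->ab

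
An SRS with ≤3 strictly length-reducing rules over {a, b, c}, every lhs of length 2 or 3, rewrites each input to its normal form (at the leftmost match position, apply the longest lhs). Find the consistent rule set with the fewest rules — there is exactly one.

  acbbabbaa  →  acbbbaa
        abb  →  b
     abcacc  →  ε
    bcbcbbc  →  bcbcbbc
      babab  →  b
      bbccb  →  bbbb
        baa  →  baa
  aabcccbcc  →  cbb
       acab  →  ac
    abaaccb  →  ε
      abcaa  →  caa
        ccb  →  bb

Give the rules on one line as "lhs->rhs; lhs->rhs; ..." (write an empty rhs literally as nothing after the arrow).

  | acbbabbaa => acbbbaa
  | abb => b
  | abcacc => cacc => acc => ab => ε
  | bcbcbbc

ab->; cac->ac; cc->b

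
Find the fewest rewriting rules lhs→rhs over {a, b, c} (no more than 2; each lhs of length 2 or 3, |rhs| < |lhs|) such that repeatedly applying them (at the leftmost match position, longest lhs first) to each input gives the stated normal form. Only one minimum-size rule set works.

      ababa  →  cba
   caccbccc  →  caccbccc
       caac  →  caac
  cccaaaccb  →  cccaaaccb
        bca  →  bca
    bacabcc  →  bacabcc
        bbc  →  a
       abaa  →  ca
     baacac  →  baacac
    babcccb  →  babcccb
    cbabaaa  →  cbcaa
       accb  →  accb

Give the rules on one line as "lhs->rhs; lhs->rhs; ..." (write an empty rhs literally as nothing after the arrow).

  | ababa => cba
  | caccbccc
  | caac
  | cccaaaccb

aba->c; bbc->a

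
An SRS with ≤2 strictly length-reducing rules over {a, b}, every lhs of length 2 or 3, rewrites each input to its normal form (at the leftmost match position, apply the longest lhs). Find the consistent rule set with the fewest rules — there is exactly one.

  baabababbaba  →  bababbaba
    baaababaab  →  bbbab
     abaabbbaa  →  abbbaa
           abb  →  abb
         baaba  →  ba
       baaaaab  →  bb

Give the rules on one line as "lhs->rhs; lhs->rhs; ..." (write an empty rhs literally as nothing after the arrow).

aaa->b; aab->

  | baabababbaba => bababbaba
  | baaababaab => bbbabaab => bbbab
  | abaabbbaa => abbbaa
  | abb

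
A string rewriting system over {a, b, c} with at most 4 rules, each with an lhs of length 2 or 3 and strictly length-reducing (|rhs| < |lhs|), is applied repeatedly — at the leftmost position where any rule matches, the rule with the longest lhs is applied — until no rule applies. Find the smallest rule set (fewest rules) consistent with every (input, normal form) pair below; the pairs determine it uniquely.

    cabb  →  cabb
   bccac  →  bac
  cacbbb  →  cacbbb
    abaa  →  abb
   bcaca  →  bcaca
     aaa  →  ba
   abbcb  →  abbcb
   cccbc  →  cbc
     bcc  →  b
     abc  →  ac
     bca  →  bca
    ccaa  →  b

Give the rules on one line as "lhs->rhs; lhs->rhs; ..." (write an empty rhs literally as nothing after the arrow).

aa->b; abc->ac; cc->

  | cabb
  | bccac => bac
  | cacbbb
  | abaa => abb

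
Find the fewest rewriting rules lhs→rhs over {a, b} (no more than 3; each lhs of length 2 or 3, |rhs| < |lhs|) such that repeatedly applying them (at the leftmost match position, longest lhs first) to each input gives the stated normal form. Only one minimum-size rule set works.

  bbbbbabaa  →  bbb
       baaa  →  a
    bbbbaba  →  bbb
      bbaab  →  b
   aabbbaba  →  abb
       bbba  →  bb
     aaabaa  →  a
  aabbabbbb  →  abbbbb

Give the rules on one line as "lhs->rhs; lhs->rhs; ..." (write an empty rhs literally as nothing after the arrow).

aa->a; ba->

  | bbbbbabaa => bbbbbaa => bbbba => bbb
  | baaa => aa => a
  | bbbbaba => bbbba => bbb
  | bbaab => bab => b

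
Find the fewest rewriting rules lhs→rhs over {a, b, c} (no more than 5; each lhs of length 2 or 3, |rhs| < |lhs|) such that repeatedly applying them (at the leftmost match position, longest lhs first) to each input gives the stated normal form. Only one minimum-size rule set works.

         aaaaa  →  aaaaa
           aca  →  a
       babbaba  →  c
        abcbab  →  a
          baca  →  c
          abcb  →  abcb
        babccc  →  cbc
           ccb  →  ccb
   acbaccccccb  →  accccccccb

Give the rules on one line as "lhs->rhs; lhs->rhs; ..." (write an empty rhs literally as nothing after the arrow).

ba->c; bb->; bcc->b; ca->

  | aaaaa
  | aca => a
  | babbaba => cbbaba => caba => ba => c
  | abcbab => abccb => abb => a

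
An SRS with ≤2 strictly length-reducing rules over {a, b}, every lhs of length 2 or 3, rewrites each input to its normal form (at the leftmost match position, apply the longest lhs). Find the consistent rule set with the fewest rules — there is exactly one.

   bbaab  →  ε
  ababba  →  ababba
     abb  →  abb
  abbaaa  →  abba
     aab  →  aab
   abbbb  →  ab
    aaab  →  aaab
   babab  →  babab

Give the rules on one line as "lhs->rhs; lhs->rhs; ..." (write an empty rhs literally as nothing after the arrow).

baa->b; bbb->

  | bbaab => bbb => ε
  | ababba
  | abb
  | abbaaa => abba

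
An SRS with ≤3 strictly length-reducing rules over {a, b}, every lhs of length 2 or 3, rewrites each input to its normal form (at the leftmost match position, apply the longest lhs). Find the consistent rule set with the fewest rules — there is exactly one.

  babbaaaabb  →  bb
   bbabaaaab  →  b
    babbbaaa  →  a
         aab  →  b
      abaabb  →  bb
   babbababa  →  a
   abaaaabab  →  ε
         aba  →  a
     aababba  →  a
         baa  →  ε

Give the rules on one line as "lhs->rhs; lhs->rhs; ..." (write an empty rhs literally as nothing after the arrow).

aa->; ab->; ba->a

  | babbaaaabb => abbaaaabb => baaaabb => aaaabb => aabb => bb
  | bbabaaaab => babaaaab => abaaaab => aaaab => aab => b
  | babbbaaa => abbbaaa => bbaaa => baaa => aaa => a
  | aab => b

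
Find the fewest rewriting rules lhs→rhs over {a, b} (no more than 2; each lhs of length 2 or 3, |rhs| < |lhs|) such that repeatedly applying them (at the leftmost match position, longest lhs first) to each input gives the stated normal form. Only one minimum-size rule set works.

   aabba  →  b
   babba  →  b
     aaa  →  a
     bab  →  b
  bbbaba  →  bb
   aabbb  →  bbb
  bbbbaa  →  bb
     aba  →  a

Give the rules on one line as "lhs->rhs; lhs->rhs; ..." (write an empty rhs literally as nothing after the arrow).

aa->; ba->

  | aabba => bba => b
  | babba => bba => b
  | aaa => a
  | bab => b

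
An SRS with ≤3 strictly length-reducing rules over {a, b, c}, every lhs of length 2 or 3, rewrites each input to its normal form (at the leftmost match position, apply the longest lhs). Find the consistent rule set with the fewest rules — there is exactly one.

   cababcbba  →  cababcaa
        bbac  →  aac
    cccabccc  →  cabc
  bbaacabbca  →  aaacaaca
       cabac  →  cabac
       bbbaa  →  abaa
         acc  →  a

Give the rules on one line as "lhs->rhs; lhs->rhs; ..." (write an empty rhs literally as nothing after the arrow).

  | cababcbba => cababcaa
  | bbac => aac
  | cccabccc => cabccc => cabc
  | bbaacabbca => aaacabbca => aaacaaca

bb->a; cc->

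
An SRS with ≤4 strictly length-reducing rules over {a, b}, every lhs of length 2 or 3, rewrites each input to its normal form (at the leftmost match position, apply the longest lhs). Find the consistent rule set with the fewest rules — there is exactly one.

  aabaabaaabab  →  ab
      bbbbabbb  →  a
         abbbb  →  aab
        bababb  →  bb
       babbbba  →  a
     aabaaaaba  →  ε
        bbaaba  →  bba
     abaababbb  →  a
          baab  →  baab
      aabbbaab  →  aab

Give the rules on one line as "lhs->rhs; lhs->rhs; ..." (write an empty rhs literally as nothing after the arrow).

aaa->; aba->; bab->ab; bbb->a

  | aabaabaaabab => aabaaabab => aaabab => bab => ab
  | bbbbabbb => ababbb => bbb => a
  | abbbb => aab
  | bababb => ababb => bb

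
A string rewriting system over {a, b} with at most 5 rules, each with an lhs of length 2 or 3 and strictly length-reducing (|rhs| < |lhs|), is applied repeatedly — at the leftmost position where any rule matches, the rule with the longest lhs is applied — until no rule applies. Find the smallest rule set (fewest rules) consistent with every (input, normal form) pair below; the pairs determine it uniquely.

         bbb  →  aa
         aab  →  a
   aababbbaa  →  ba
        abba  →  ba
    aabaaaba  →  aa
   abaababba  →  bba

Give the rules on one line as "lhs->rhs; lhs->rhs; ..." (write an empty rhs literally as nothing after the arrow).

  | bbb => aa
  | aab => a
  | aababbbaa => abbbaa => bbaa => ba
  | abba => ba

ab->; aba->; baa->a; bbb->aa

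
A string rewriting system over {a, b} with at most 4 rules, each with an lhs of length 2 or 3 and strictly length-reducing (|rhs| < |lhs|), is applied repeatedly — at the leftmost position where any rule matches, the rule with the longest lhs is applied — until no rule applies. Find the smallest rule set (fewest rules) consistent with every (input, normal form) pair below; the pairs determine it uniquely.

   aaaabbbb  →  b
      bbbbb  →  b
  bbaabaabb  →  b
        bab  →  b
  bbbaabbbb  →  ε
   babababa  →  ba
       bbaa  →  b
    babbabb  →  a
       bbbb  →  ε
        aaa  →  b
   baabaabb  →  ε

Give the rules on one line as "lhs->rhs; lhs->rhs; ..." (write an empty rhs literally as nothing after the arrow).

  | aaaabbbb => aaabbbb => aabbbb => bbbbb => bbb => b
  | bbbbb => bbb => b
  | bbaabaabb => aabaabb => bbaabb => aabb => bbb => b
  | bab => b

aa->b; aaa->aa; bab->b; bb->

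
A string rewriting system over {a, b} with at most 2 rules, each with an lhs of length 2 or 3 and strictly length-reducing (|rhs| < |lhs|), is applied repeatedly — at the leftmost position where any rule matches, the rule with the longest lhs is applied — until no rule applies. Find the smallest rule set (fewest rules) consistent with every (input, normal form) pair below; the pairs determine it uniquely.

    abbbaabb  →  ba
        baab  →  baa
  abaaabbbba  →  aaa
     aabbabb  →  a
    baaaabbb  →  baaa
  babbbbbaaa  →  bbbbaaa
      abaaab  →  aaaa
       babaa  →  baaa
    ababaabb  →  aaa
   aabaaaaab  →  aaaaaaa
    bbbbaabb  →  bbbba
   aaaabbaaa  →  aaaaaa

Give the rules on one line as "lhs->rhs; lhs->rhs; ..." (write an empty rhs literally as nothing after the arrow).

ab->a; abb->

  | abbbaabb => baabb => ba
  | baab => baa
  | abaaabbbba => aaaabbbba => aaabba => aaa
  | aabbabb => aabb => a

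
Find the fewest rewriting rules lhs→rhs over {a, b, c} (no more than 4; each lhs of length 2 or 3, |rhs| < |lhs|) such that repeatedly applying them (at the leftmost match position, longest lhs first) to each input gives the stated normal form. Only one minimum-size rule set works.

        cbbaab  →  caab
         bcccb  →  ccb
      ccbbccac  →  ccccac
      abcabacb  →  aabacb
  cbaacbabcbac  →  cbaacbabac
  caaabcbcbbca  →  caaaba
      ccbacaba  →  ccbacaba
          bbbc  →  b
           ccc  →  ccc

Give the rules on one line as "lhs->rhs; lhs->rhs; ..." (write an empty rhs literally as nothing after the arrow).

bbb->bb; bc->; cbb->c

  | cbbaab => caab
  | bcccb => ccb
  | ccbbccac => ccccac
  | abcabacb => aabacb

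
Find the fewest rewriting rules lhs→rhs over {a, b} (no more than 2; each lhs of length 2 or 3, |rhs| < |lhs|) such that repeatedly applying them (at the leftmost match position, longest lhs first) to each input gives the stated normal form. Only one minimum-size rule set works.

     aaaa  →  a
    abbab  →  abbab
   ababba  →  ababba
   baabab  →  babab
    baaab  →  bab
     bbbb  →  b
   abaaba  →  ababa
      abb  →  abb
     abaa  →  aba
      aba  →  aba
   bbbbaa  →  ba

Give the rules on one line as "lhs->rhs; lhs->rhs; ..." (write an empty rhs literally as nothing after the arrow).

aa->a; bbb->

  | aaaa => aaa => aa => a
  | abbab
  | ababba
  | baabab => babab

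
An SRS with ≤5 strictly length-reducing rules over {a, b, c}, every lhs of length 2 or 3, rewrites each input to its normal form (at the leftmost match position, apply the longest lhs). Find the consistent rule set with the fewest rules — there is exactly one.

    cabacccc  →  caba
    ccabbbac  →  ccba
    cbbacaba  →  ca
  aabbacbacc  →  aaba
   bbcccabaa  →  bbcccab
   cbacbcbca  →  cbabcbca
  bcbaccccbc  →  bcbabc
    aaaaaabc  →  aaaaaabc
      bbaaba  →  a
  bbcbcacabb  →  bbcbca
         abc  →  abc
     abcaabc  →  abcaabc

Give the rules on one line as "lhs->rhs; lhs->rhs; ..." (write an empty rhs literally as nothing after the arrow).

  | cabacccc => cabaccc => cabacc => cabac => caba
  | ccabbbac => ccbac => ccba
  | cbbacaba => cbbaaba => cbbba => ca
  | aabbacbacc => aacbacc => aabacc => aabac => aaba

abb->; ac->a; baa->b; bbb->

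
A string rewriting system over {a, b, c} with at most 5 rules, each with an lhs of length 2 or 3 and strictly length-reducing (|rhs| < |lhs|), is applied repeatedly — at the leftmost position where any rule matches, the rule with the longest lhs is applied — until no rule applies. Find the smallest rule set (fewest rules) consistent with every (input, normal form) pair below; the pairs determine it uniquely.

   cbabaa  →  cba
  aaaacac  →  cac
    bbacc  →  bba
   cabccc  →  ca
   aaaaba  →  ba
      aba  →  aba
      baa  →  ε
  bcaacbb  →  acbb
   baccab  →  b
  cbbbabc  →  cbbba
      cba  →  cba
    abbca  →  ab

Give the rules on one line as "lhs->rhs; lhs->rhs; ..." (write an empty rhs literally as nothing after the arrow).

aa->c; bc->; bca->; cc->

  | cbabaa => cbabc => cba
  | aaaacac => caacac => cccac => cac
  | bbacc => bba
  | cabccc => cacc => ca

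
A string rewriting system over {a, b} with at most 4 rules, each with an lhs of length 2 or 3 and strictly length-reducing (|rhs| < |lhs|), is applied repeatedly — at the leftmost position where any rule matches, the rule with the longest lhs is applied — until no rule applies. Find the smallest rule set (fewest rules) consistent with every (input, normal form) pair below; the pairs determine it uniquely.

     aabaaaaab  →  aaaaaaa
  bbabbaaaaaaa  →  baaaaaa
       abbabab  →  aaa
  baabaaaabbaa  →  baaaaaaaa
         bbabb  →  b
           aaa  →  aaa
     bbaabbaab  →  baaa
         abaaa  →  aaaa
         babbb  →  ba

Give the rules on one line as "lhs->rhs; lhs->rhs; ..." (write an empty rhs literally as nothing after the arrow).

ab->a; bb->b; bba->b

  | aabaaaaab => aaaaaaab => aaaaaaa
  | bbabbaaaaaaa => bbbaaaaaaa => bbaaaaaaa => baaaaaa
  | abbabab => ababab => aabab => aaab => aaa
  | baabaaaabbaa => baaaaaabbaa => baaaaaabaa => baaaaaaaa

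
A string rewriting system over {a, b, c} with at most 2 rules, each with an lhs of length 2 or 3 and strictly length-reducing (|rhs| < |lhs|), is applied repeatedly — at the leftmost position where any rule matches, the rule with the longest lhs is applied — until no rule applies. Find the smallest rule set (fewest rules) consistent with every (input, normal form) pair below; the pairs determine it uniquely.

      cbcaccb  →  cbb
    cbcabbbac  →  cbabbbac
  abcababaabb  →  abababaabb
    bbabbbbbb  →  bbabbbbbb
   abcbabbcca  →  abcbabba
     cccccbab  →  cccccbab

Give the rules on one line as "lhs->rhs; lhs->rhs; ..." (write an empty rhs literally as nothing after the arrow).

acc->; ca->a

  | cbcaccb => cbaccb => cbb
  | cbcabbbac => cbabbbac
  | abcababaabb => abababaabb
  | bbabbbbbb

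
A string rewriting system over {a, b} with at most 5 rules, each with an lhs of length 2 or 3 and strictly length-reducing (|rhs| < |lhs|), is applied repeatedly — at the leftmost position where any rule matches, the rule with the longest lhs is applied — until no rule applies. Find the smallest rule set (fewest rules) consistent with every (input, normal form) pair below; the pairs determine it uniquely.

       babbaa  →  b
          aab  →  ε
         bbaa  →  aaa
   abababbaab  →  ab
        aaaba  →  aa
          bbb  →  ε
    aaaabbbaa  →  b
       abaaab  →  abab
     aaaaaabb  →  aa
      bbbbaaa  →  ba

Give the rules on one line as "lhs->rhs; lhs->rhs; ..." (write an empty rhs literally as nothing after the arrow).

aab->; baa->b; bb->a; bbb->

  | babbaa => baaaa => baa => b
  | aab => ε
  | bbaa => aaa
  | abababbaab => ababaaaab => ababaab => ababb => abaa => ab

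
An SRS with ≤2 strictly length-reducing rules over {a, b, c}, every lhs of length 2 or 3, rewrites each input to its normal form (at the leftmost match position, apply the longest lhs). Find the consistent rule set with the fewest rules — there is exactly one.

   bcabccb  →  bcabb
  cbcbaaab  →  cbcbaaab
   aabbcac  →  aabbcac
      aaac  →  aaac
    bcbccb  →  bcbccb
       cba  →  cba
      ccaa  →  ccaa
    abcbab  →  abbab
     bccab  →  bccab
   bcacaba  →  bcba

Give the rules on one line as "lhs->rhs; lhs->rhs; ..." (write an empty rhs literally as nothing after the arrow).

  | bcabccb => bcabcb => bcabb
  | cbcbaaab
  | aabbcac
  | aaac

abc->ab; aca->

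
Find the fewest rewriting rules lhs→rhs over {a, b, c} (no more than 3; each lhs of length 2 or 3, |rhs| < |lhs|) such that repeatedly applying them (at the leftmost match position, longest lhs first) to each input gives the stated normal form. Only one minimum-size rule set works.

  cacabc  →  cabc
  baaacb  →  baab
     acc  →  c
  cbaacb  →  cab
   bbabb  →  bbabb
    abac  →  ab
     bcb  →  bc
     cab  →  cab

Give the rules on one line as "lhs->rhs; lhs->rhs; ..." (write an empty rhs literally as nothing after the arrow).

ac->; cb->c

  | cacabc => cabc
  | baaacb => baab
  | acc => c
  | cbaacb => caacb => cab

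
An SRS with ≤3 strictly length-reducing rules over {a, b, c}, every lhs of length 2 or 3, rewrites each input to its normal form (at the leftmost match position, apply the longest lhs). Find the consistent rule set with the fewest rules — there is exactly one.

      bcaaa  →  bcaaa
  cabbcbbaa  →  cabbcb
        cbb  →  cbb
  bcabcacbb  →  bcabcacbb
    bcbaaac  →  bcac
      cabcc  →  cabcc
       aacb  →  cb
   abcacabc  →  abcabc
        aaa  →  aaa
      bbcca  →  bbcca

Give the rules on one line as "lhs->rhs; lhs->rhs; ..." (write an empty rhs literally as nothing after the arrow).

  | bcaaa
  | cabbcbbaa => cabbcb
  | cbb
  | bcabcacbb

aac->c; aca->a; baa->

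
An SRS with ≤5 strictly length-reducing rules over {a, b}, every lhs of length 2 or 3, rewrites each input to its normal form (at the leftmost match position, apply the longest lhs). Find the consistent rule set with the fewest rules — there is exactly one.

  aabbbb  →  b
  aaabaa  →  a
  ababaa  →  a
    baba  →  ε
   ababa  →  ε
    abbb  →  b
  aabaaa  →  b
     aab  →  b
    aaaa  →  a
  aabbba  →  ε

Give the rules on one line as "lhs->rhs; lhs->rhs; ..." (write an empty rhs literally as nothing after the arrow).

  | aabbbb => bbbbb => bbbb => bbb => bb => b
  | aaabaa => babaa => baa => a
  | ababaa => babaa => baa => a
  | baba => ba => ε

aa->b; ab->b; ba->; bb->b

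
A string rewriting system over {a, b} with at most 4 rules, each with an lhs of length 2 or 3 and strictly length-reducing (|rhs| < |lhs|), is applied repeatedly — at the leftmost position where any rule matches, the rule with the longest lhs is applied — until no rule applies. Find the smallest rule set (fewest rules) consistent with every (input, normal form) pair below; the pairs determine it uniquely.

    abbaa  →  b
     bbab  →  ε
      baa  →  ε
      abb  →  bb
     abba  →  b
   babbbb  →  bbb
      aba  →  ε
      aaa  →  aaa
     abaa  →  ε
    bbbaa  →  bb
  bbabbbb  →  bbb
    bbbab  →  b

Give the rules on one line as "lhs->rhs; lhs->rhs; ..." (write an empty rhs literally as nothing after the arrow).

ab->b; ba->; baa->; bab->aa

  | abbaa => bbaa => b
  | bbab => baa => ε
  | baa => ε
  | abb => bb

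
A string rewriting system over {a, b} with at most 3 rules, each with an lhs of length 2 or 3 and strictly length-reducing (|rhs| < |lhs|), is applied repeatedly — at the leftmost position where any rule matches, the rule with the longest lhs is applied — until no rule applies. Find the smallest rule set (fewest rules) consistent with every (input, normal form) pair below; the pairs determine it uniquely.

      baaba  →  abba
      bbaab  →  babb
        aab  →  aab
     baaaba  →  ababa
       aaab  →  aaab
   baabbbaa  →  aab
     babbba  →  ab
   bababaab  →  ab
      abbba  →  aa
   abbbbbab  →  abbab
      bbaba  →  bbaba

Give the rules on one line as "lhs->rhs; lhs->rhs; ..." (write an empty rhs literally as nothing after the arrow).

baa->ab; bbb->

  | baaba => abba
  | bbaab => babb
  | aab
  | baaaba => ababa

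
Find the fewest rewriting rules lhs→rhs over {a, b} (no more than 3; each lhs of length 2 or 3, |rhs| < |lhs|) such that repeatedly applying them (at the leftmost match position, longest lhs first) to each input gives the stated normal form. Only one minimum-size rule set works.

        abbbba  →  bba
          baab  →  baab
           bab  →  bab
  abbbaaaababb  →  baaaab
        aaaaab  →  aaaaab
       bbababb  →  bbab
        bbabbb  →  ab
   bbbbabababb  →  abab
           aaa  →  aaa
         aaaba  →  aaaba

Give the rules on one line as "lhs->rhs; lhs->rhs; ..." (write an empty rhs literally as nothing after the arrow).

  | abbbba => bba
  | baab
  | bab
  | abbbaaaababb => baaaababb => baaaab

abb->; bbb->ab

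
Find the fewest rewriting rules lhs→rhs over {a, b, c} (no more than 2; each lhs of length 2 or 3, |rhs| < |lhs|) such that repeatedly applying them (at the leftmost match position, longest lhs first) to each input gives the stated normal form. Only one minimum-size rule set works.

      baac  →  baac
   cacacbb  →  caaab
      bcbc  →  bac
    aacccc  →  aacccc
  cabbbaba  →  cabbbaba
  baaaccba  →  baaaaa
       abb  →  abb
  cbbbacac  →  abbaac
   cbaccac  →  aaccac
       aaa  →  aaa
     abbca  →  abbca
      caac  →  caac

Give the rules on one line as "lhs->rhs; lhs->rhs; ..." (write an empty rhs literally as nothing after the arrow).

  | baac
  | cacacbb => caacbb => caaab
  | bcbc => bac
  | aacccc

aca->aa; cb->a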